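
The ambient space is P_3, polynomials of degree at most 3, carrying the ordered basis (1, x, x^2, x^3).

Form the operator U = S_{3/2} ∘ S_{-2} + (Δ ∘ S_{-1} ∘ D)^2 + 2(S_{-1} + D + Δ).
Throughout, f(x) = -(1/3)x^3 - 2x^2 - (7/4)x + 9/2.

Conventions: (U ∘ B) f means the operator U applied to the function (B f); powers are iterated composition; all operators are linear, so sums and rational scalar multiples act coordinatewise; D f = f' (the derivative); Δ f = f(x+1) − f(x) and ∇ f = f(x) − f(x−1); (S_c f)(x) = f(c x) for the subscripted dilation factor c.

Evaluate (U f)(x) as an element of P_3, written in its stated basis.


S_{-2} f = (8/3)x^3 - 8x^2 + (7/2)x + 9/2
S_{3/2} S_{-2} f = 9x^3 - 18x^2 + (21/4)x + 9/2
D f = -x^2 - 4x - 7/4
S_{-1} D f = -x^2 + 4x - 7/4
Δ S_{-1} D f = -2x + 3
D (Δ ∘ S_{-1} ∘ D) f = -2
S_{-1} D (Δ ∘ S_{-1} ∘ D) f = -2
Δ S_{-1} D (Δ ∘ S_{-1} ∘ D) f = 0
S_{-1} f = (1/3)x^3 - 2x^2 + (7/4)x + 9/2
D f = -x^2 - 4x - 7/4
Δ f = -x^2 - 5x - 49/12
(S_{-1} + D + Δ) f = (1/3)x^3 - 4x^2 - (29/4)x - 4/3
(2(S_{-1} + D + Δ)) f = (2/3)x^3 - 8x^2 - (29/2)x - 8/3
(S_{3/2} ∘ S_{-2} + (Δ ∘ S_{-1} ∘ D)^2 + 2(S_{-1} + D + Δ)) f = (29/3)x^3 - 26x^2 - (37/4)x + 11/6

g(x) = (29/3)x^3 - 26x^2 - (37/4)x + 11/6


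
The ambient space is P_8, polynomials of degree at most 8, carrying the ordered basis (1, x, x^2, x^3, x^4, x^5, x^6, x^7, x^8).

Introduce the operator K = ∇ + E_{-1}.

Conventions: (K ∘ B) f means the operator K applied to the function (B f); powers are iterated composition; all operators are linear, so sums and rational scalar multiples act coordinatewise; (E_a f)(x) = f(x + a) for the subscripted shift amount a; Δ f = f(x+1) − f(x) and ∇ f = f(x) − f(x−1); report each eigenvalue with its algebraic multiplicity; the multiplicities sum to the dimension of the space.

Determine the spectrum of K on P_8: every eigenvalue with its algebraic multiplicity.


λ = 1 (multiplicity 9)

image of 1: 1
image of x: x
image of x^2: x^2
image of x^3: x^3
image of x^4: x^4
image of x^5: x^5
image of x^6: x^6
image of x^7: x^7
image of x^8: x^8
the matrix is upper triangular; its diagonal is (1, 1, 1, 1, 1, 1, 1, 1, 1)
for a triangular matrix the eigenvalues are the diagonal entries, with algebraic multiplicity their repetition count


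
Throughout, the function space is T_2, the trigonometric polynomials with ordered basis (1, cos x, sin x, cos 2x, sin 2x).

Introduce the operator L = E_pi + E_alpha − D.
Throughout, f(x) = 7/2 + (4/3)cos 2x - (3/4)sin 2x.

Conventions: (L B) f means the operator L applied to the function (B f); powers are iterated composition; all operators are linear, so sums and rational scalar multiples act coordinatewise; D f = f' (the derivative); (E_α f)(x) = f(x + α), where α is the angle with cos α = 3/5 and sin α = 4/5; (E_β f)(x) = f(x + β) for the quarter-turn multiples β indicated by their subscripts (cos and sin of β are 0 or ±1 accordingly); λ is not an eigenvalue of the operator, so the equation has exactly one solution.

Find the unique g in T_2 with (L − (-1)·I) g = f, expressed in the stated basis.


write g with unknown coordinates in the stated basis and equate coefficients in (L − (-1)·I) g = f
solving from the highest basis element down gives g = 7/6 + (227/606)cos 2x - (803/1212)sin 2x
check: L g = 7/3 + (581/606)cos 2x - (53/606)sin 2x
so L g − (-1)·g = 7/2 + (4/3)cos 2x - (3/4)sin 2x = f ✓

the result is g(x) = 7/6 + (227/606)cos 2x - (803/1212)sin 2x


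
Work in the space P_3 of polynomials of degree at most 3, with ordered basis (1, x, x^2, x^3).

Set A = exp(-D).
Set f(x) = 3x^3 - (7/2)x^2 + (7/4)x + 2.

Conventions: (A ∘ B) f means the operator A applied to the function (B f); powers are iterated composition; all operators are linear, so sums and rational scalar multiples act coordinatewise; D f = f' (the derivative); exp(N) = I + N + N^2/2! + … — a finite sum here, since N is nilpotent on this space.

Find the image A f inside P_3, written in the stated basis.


the image equals g(x) = 3x^3 - (25/2)x^2 + (71/4)x - 25/4

order-1 term: -9x^2 + 7x - 7/4
order-2 term: 9x - 7/2
order-3 term: -3
the series for exp(-D) f terminates at order 3
exp(-D) f = 3x^3 - (25/2)x^2 + (71/4)x - 25/4


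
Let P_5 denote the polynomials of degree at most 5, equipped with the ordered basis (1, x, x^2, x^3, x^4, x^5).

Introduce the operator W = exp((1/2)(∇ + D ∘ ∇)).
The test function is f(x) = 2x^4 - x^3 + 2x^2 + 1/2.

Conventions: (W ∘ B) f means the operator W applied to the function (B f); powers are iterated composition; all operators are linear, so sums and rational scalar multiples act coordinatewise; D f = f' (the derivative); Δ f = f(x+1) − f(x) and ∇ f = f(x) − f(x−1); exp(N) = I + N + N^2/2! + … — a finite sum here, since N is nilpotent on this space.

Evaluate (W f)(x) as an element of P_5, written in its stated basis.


g(x) = 2x^4 + 3x^3 + (19/2)x^2 - (5/4)x + 17/4

order-1 term: 4x^3 + (9/2)x^2 - (15/2)x + 5
order-2 term: 3x^2 + (21/4)x - 11/4
order-3 term: x + 11/8
order-4 term: 1/8
the series for exp((1/2)(∇ + D ∘ ∇)) f terminates at order 4
exp((1/2)(∇ + D ∘ ∇)) f = 2x^4 + 3x^3 + (19/2)x^2 - (5/4)x + 17/4


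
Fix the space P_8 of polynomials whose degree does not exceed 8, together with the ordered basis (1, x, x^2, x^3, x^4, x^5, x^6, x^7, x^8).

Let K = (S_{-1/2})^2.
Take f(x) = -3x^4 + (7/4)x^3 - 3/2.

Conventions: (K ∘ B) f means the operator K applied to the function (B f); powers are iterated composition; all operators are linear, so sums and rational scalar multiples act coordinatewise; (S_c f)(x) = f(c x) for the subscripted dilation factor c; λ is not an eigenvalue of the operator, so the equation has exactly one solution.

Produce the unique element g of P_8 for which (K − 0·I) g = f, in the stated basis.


g(x) = -768x^4 + 112x^3 - 3/2

write g with unknown coordinates in the stated basis and equate coefficients in (K − 0·I) g = f
solving from the highest basis element down gives g = -768x^4 + 112x^3 - 3/2
check: K g = -3x^4 + (7/4)x^3 - 3/2
so K g − 0·g = -3x^4 + (7/4)x^3 - 3/2 = f ✓


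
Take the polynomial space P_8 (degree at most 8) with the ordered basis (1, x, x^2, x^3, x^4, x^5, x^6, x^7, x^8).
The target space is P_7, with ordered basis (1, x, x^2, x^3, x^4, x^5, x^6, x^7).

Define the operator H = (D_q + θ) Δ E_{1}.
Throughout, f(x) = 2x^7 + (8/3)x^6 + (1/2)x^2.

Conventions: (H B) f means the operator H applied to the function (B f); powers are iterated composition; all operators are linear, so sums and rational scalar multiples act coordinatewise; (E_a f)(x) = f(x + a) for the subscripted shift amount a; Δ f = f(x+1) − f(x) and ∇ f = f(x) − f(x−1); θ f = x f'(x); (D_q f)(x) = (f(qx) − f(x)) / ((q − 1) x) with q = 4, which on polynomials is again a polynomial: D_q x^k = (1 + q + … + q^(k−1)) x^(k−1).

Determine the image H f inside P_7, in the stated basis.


the image equals g(x) = 84x^6 + 19820x^5 + 50862x^4 + 56120x^3 + 33694x^2 + 10889x + 1379

E_{1} f = 2x^7 + (50/3)x^6 + 58x^5 + 110x^4 + (370/3)x^3 + (165/2)x^2 + 31x + 31/6
Δ E_{1} f = 14x^6 + 142x^5 + 610x^4 + (4270/3)x^3 + 1902x^2 + 1379x + 847/2
D_q (Δ E_{1}) f = 19110x^5 + 48422x^4 + 51850x^3 + 29890x^2 + 9510x + 1379
θ (Δ E_{1}) f = 84x^6 + 710x^5 + 2440x^4 + 4270x^3 + 3804x^2 + 1379x
(D_q + θ) (Δ E_{1}) f = 84x^6 + 19820x^5 + 50862x^4 + 56120x^3 + 33694x^2 + 10889x + 1379


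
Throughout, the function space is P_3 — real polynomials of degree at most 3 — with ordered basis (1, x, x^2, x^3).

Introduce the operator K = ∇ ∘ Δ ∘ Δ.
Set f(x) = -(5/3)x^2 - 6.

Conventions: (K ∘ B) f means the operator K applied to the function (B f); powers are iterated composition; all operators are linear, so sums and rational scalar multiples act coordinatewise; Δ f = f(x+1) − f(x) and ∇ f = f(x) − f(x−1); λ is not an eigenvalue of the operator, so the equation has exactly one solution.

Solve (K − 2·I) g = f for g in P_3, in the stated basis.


g(x) = (5/6)x^2 + 3

write g with unknown coordinates in the stated basis and equate coefficients in (K − 2·I) g = f
solving from the highest basis element down gives g = (5/6)x^2 + 3
check: K g = 0
so K g − 2·g = -(5/3)x^2 - 6 = f ✓


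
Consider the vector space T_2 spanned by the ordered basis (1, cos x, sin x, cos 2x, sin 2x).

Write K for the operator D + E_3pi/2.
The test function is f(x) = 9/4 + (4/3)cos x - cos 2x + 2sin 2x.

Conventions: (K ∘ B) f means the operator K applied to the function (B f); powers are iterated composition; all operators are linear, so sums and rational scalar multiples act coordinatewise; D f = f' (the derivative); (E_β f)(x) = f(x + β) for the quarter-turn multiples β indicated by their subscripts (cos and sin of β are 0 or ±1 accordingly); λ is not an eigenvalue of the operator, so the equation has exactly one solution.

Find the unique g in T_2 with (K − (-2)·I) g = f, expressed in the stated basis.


g(x) = 3/4 + (2/3)cos x - cos 2x

write g with unknown coordinates in the stated basis and equate coefficients in (K − (-2)·I) g = f
solving from the highest basis element down gives g = 3/4 + (2/3)cos x - cos 2x
check: K g = 3/4 + cos 2x + 2sin 2x
so K g − (-2)·g = 9/4 + (4/3)cos x - cos 2x + 2sin 2x = f ✓


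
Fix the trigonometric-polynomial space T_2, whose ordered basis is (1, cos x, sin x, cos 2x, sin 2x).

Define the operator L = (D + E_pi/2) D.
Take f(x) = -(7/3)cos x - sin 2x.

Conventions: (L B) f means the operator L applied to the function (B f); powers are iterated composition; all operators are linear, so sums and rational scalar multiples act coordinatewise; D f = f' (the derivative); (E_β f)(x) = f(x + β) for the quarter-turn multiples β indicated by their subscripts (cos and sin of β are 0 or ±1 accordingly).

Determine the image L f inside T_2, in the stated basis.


g(x) = (14/3)cos x + 2cos 2x + 4sin 2x

D f = (7/3)sin x - 2cos 2x
D D f = (7/3)cos x + 4sin 2x
E_pi/2 D f = (7/3)cos x + 2cos 2x
(D + E_pi/2) D f = (14/3)cos x + 2cos 2x + 4sin 2x


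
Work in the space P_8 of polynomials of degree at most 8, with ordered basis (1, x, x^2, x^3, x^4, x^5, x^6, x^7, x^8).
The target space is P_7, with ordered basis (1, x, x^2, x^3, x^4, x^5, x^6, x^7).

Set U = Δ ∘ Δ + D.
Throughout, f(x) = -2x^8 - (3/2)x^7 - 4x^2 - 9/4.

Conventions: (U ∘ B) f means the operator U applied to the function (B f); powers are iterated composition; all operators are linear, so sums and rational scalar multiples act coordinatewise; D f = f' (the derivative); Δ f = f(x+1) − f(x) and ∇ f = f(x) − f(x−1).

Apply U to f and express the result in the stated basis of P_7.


the result is g(x) = -16x^7 - (245/2)x^6 - 735x^5 - 2275x^4 - 4095x^3 - 4417x^2 - 2675x - 705

Δ f = -16x^7 - (133/2)x^6 - (287/2)x^5 - (385/2)x^4 - (329/2)x^3 - (175/2)x^2 - (69/2)x - 15/2
Δ Δ f = -112x^6 - 735x^5 - 2275x^4 - 4095x^3 - 4417x^2 - 2667x - 705
D f = -16x^7 - (21/2)x^6 - 8x
(Δ ∘ Δ + D) f = -16x^7 - (245/2)x^6 - 735x^5 - 2275x^4 - 4095x^3 - 4417x^2 - 2675x - 705


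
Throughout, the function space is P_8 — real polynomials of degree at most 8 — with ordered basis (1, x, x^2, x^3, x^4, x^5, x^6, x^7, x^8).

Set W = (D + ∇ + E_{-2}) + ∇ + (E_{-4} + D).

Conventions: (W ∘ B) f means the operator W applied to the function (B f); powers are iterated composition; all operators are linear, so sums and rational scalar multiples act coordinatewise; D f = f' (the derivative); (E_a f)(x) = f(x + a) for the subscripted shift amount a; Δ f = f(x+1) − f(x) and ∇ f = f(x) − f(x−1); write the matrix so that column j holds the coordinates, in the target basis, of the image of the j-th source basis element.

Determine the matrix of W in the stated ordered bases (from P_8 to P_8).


image of 1: 2
image of x: 2x - 2
image of x^2: 2x^2 - 4x + 18
image of x^3: 2x^3 - 6x^2 + 54x - 70
image of x^4: 2x^4 - 8x^3 + 108x^2 - 280x + 270
image of x^5: 2x^5 - 10x^4 + 180x^3 - 700x^2 + 1350x - 1054
image of x^6: 2x^6 - 12x^5 + 270x^4 - 1400x^3 + 4050x^2 - 6324x + 4158
image of x^7: 2x^7 - 14x^6 + 378x^5 - 2450x^4 + 9450x^3 - 22134x^2 + 29106x - 16510
image of x^8: 2x^8 - 16x^7 + 504x^6 - 3920x^5 + 18900x^4 - 59024x^3 + 116424x^2 - 132080x + 65790
each image's coordinates form column j of the matrix

the matrix is [[2, -2, 18, -70, 270, -1054, 4158, -16510, 65790]; [0, 2, -4, 54, -280, 1350, -6324, 29106, -132080]; [0, 0, 2, -6, 108, -700, 4050, -22134, 116424]; [0, 0, 0, 2, -8, 180, -1400, 9450, -59024]; [0, 0, 0, 0, 2, -10, 270, -2450, 18900]; [0, 0, 0, 0, 0, 2, -12, 378, -3920]; [0, 0, 0, 0, 0, 0, 2, -14, 504]; [0, 0, 0, 0, 0, 0, 0, 2, -16]; [0, 0, 0, 0, 0, 0, 0, 0, 2]] (rows listed top to bottom)


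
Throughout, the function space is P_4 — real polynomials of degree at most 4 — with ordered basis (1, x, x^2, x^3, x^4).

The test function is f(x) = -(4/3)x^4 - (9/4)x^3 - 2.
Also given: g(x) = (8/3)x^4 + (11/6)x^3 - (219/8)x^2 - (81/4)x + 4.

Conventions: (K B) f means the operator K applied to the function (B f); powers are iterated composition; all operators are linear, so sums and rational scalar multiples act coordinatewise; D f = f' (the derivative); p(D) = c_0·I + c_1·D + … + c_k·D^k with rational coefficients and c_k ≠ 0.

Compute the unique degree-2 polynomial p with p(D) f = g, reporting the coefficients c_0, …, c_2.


D^0 f = -(4/3)x^4 - (9/4)x^3 - 2
D^1 f = -(16/3)x^3 - (27/4)x^2
D^2 f = -16x^2 - (27/2)x
matching coefficients of g against c_0 f + c_1 Df + … from the top degree down determines the c_i
solution: c_0 = -2, c_1 = 1/2, c_2 = 3/2

p(D) = -2·I + (1/2)·D + (3/2)·D^2, i.e. c_0 = -2, c_1 = 1/2, c_2 = 3/2


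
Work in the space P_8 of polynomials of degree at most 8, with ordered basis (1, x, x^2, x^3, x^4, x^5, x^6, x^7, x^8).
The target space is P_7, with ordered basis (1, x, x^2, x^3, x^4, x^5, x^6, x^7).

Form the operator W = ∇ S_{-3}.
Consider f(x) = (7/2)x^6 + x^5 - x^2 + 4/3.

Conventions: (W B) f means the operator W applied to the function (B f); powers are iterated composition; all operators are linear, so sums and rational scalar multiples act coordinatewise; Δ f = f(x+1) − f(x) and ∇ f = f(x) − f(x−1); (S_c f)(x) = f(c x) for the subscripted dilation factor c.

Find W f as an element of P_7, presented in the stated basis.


S_{-3} f = (5103/2)x^6 - 243x^5 - 9x^2 + 4/3
∇ S_{-3} f = 15309x^5 - (78975/2)x^4 + 53460x^3 - (81405/2)x^2 + 16506x - 5571/2

the image equals g(x) = 15309x^5 - (78975/2)x^4 + 53460x^3 - (81405/2)x^2 + 16506x - 5571/2


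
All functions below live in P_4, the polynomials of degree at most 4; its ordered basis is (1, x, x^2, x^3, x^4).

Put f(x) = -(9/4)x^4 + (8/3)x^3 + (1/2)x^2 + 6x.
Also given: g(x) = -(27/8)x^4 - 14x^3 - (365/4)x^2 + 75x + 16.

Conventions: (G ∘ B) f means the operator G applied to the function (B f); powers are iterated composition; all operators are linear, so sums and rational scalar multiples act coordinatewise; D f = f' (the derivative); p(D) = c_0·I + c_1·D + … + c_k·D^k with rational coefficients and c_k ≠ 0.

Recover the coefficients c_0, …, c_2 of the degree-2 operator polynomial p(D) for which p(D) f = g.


p(D) = (3/2)·I + 2·D + 4·D^2, i.e. c_0 = 3/2, c_1 = 2, c_2 = 4

D^0 f = -(9/4)x^4 + (8/3)x^3 + (1/2)x^2 + 6x
D^1 f = -9x^3 + 8x^2 + x + 6
D^2 f = -27x^2 + 16x + 1
matching coefficients of g against c_0 f + c_1 Df + … from the top degree down determines the c_i
solution: c_0 = 3/2, c_1 = 2, c_2 = 4


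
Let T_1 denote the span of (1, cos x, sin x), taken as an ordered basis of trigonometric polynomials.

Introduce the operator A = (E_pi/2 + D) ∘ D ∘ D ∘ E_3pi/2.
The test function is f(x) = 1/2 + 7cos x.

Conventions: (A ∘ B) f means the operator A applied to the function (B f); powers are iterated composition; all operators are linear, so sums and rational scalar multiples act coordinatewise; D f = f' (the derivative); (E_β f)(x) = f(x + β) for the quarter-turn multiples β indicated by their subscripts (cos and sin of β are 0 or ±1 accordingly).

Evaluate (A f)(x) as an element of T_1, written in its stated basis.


the image equals g(x) = -14cos x

E_3pi/2 f = 1/2 + 7sin x
D E_3pi/2 f = 7cos x
D D E_3pi/2 f = -7sin x
E_pi/2 (D ∘ D ∘ E_3pi/2) f = -7cos x
D (D ∘ D ∘ E_3pi/2) f = -7cos x
(E_pi/2 + D) (D ∘ D ∘ E_3pi/2) f = -14cos x


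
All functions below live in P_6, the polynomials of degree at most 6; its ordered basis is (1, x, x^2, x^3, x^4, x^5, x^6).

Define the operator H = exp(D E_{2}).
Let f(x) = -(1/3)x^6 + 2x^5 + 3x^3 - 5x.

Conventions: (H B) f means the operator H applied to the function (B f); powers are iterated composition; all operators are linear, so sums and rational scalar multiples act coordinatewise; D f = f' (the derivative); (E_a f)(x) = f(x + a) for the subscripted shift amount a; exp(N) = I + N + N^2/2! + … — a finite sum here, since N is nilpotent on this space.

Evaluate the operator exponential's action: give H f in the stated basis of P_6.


the result is g(x) = -(1/3)x^6 - 15x^4 - (191/3)x^3 - 256x^2 - 672x - 2437/3

order-1 term: -2x^5 - 10x^4 + 89x^2 + 196x + 127
order-2 term: -5x^4 - 60x^3 - 240x^2 - 311x + 36
order-3 term: -(20/3)x^3 - 100x^2 - 480x - 717
order-4 term: -5x^2 - 70x - 240
order-5 term: -2x - 18
order-6 term: -1/3
the series for exp(D E_{2}) f terminates at order 6
exp(D E_{2}) f = -(1/3)x^6 - 15x^4 - (191/3)x^3 - 256x^2 - 672x - 2437/3


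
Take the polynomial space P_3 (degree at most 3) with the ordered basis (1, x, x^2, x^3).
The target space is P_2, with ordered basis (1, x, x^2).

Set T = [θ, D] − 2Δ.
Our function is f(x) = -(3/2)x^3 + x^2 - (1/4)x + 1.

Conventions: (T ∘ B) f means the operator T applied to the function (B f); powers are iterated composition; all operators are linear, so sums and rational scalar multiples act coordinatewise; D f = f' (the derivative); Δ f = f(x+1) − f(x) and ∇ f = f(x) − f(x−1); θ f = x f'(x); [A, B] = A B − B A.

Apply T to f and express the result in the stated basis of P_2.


the image equals g(x) = (27/2)x^2 + 3x + 7/4

D f = -(9/2)x^2 + 2x - 1/4
θ D f = -9x^2 + 2x
θ f = -(9/2)x^3 + 2x^2 - (1/4)x
D θ f = -(27/2)x^2 + 4x - 1/4
[θ, D] f = (9/2)x^2 - 2x + 1/4
Δ f = -(9/2)x^2 - (5/2)x - 3/4
(-2Δ) f = 9x^2 + 5x + 3/2
([θ, D] − 2Δ) f = (27/2)x^2 + 3x + 7/4


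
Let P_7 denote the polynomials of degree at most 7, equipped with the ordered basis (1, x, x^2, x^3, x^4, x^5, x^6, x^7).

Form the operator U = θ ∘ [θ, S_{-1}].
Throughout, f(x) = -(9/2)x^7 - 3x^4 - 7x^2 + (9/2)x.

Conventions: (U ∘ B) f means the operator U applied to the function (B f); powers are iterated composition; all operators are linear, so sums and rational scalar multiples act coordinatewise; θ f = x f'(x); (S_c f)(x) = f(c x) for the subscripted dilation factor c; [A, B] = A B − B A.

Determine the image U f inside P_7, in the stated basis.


the image equals g(x) = 0

S_{-1} f = (9/2)x^7 - 3x^4 - 7x^2 - (9/2)x
θ S_{-1} f = (63/2)x^7 - 12x^4 - 14x^2 - (9/2)x
θ f = -(63/2)x^7 - 12x^4 - 14x^2 + (9/2)x
S_{-1} θ f = (63/2)x^7 - 12x^4 - 14x^2 - (9/2)x
[θ, S_{-1}] f = 0
θ [θ, S_{-1}] f = 0


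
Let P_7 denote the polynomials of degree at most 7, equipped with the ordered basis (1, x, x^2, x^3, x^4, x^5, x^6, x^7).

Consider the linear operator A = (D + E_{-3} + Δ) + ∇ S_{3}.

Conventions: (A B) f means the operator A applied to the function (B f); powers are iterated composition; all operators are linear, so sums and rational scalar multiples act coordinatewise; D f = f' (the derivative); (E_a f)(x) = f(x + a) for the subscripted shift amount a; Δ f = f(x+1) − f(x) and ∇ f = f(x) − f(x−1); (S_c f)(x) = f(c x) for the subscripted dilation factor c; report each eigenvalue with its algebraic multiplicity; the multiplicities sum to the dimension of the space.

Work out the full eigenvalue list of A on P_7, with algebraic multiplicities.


λ = 1 (multiplicity 8)

image of 1: 1
image of x: x + 2
image of x^2: x^2 + 16x + 1
image of x^3: x^3 + 78x^2 - 51x + 1
image of x^4: x^4 + 320x^3 - 426x^2 + 220x + 1
image of x^5: x^5 + 1210x^4 - 2330x^3 + 2170x^2 - 805x + 1
image of x^6: x^6 + 4368x^5 - 10785x^4 + 14060x^3 - 9705x^2 + 2922x + 1
image of x^7: x^7 + 15302x^6 - 45717x^5 + 75635x^4 - 73675x^3 + 40845x^2 - 10199x + 1
the matrix is upper triangular; its diagonal is (1, 1, 1, 1, 1, 1, 1, 1)
for a triangular matrix the eigenvalues are the diagonal entries, with algebraic multiplicity their repetition count


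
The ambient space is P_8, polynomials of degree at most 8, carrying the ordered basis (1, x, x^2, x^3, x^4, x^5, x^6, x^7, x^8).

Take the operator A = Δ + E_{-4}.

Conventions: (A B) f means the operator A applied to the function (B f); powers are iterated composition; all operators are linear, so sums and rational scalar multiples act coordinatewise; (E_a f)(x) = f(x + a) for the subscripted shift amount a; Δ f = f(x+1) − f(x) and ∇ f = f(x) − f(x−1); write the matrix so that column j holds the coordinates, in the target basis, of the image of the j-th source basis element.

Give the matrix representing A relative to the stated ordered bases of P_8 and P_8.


the matrix is [[1, -3, 17, -63, 257, -1023, 4097, -16383, 65537]; [0, 1, -6, 51, -252, 1285, -6138, 28679, -131064]; [0, 0, 1, -9, 102, -630, 3855, -21483, 114716]; [0, 0, 0, 1, -12, 170, -1260, 8995, -57288]; [0, 0, 0, 0, 1, -15, 255, -2205, 17990]; [0, 0, 0, 0, 0, 1, -18, 357, -3528]; [0, 0, 0, 0, 0, 0, 1, -21, 476]; [0, 0, 0, 0, 0, 0, 0, 1, -24]; [0, 0, 0, 0, 0, 0, 0, 0, 1]] (rows listed top to bottom)

image of 1: 1
image of x: x - 3
image of x^2: x^2 - 6x + 17
image of x^3: x^3 - 9x^2 + 51x - 63
image of x^4: x^4 - 12x^3 + 102x^2 - 252x + 257
image of x^5: x^5 - 15x^4 + 170x^3 - 630x^2 + 1285x - 1023
image of x^6: x^6 - 18x^5 + 255x^4 - 1260x^3 + 3855x^2 - 6138x + 4097
image of x^7: x^7 - 21x^6 + 357x^5 - 2205x^4 + 8995x^3 - 21483x^2 + 28679x - 16383
image of x^8: x^8 - 24x^7 + 476x^6 - 3528x^5 + 17990x^4 - 57288x^3 + 114716x^2 - 131064x + 65537
each image's coordinates form column j of the matrix


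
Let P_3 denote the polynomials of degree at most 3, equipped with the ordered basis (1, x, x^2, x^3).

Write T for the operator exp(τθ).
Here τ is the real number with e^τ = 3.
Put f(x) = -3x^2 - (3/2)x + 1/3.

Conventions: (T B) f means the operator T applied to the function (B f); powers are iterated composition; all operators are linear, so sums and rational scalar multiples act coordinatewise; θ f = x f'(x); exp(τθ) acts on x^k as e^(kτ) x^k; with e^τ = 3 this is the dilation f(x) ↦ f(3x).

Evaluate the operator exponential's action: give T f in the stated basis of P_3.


exp(τθ) x^k = e^(kτ) x^k; with e^τ = 3 this sends x^k to 3^k x^k
x ↦ 3 x
x^2 ↦ 9 x^2
applying this coordinatewise to f: exp(τθ) f = -27x^2 - (9/2)x + 1/3

g(x) = -27x^2 - (9/2)x + 1/3


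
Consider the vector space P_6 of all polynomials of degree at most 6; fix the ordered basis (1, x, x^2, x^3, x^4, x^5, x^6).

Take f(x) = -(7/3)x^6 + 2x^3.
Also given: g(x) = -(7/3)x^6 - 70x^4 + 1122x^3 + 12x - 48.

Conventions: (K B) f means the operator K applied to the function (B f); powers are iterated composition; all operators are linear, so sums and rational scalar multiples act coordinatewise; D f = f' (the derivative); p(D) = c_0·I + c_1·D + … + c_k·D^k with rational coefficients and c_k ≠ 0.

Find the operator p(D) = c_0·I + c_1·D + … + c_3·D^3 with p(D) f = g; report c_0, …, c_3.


p(D) = I + D^2 − 4·D^3, i.e. c_0 = 1, c_1 = 0, c_2 = 1, c_3 = -4

D^0 f = -(7/3)x^6 + 2x^3
D^1 f = -14x^5 + 6x^2
D^2 f = -70x^4 + 12x
D^3 f = -280x^3 + 12
matching coefficients of g against c_0 f + c_1 Df + … from the top degree down determines the c_i
solution: c_0 = 1, c_1 = 0, c_2 = 1, c_3 = -4


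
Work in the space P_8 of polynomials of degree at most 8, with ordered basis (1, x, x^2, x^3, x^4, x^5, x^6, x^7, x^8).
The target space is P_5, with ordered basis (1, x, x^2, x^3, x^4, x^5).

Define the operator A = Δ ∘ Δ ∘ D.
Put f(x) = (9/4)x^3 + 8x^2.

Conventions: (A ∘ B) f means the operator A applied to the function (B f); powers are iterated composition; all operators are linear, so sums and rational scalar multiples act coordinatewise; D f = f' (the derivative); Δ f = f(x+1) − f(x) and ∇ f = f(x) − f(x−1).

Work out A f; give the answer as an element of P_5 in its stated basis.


D f = (27/4)x^2 + 16x
Δ D f = (27/2)x + 91/4
Δ (Δ ∘ D) f = 27/2

g(x) = 27/2


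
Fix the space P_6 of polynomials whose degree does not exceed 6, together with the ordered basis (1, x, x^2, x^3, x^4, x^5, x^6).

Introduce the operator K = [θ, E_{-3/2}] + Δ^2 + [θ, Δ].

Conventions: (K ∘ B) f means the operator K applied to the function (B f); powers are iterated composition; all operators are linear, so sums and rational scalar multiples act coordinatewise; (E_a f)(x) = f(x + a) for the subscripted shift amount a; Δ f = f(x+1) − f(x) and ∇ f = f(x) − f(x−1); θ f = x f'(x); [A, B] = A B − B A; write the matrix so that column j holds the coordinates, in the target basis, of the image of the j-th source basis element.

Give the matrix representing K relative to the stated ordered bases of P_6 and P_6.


image of 1: 0
image of x: 1/2
image of x^2: x - 9/2
image of x^3: (3/2)x^2 - (27/2)x + 105/8
image of x^4: 2x^3 - 27x^2 + (105/2)x - 41/4
image of x^5: (5/2)x^4 - 45x^3 + (525/4)x^2 - (205/4)x + 2015/32
image of x^6: 3x^5 - (135/2)x^4 + (525/2)x^3 - (615/4)x^2 + (6045/16)x - 395/32
each image's coordinates form column j of the matrix

the matrix is [[0, 1/2, -9/2, 105/8, -41/4, 2015/32, -395/32]; [0, 0, 1, -27/2, 105/2, -205/4, 6045/16]; [0, 0, 0, 3/2, -27, 525/4, -615/4]; [0, 0, 0, 0, 2, -45, 525/2]; [0, 0, 0, 0, 0, 5/2, -135/2]; [0, 0, 0, 0, 0, 0, 3]; [0, 0, 0, 0, 0, 0, 0]] (rows listed top to bottom)


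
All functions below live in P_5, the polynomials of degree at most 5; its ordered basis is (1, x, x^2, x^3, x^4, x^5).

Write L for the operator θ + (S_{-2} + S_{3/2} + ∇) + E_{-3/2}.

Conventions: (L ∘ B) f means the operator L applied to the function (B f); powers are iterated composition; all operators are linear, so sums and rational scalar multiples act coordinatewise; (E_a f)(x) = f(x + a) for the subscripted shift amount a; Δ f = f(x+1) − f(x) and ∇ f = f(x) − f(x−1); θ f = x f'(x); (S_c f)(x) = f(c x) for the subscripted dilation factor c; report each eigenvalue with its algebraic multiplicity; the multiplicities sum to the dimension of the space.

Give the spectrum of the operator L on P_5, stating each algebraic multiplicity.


λ = -589/32 (multiplicity 1), λ = -5/8 (multiplicity 1), λ = 3/2 (multiplicity 1), λ = 3 (multiplicity 1), λ = 37/4 (multiplicity 1), λ = 417/16 (multiplicity 1)

image of 1: 3
image of x: (3/2)x - 1/2
image of x^2: (37/4)x^2 - x + 5/4
image of x^3: -(5/8)x^3 - (3/2)x^2 + (15/4)x - 19/8
image of x^4: (417/16)x^4 - 2x^3 + (15/2)x^2 - (19/2)x + 65/16
image of x^5: -(589/32)x^5 - (5/2)x^4 + (25/2)x^3 - (95/4)x^2 + (325/16)x - 211/32
the matrix is upper triangular; its diagonal is (3, 3/2, 37/4, -5/8, 417/16, -589/32)
for a triangular matrix the eigenvalues are the diagonal entries, with algebraic multiplicity their repetition count


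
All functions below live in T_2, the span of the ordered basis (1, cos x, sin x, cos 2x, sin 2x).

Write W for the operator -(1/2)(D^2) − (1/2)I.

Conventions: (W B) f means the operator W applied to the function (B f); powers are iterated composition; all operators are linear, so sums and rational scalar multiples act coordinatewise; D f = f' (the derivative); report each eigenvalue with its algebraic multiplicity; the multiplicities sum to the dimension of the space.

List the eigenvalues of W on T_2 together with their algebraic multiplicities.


image of 1: -1/2
image of cos x: 0
image of sin x: 0
image of cos 2x: (3/2)cos 2x
image of sin 2x: (3/2)sin 2x
the matrix is diagonal; its diagonal is (-1/2, 0, 0, 3/2, 3/2)
for a triangular matrix the eigenvalues are the diagonal entries, with algebraic multiplicity their repetition count

λ = -1/2 (multiplicity 1), λ = 0 (multiplicity 2), λ = 3/2 (multiplicity 2)


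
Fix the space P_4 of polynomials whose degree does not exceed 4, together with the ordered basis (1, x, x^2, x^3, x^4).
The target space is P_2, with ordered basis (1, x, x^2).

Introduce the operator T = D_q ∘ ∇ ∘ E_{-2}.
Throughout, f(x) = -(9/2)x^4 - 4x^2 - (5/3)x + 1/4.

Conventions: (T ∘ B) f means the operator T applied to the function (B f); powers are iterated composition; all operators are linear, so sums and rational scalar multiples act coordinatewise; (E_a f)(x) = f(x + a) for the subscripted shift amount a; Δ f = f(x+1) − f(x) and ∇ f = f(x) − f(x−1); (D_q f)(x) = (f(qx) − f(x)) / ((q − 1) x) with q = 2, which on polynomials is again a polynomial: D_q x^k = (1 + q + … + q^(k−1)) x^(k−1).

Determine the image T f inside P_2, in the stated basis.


g(x) = -126x^2 + 405x - 350

E_{-2} f = -(9/2)x^4 + 36x^3 - 112x^2 + (475/3)x - 1013/12
∇ E_{-2} f = -18x^3 + 135x^2 - 350x + 1865/6
D_q ∇ E_{-2} f = -126x^2 + 405x - 350


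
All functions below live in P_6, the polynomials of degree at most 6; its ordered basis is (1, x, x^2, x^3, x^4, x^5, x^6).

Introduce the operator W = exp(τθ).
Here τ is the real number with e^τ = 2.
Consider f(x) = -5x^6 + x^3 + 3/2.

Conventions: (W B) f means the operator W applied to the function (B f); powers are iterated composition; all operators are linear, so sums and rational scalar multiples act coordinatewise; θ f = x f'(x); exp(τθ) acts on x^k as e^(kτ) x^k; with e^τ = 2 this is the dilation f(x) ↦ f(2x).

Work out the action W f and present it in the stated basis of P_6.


exp(τθ) x^k = e^(kτ) x^k; with e^τ = 2 this sends x^k to 2^k x^k
x^3 ↦ 8 x^3
x^6 ↦ 64 x^6
applying this coordinatewise to f: exp(τθ) f = -320x^6 + 8x^3 + 3/2

the result is g(x) = -320x^6 + 8x^3 + 3/2


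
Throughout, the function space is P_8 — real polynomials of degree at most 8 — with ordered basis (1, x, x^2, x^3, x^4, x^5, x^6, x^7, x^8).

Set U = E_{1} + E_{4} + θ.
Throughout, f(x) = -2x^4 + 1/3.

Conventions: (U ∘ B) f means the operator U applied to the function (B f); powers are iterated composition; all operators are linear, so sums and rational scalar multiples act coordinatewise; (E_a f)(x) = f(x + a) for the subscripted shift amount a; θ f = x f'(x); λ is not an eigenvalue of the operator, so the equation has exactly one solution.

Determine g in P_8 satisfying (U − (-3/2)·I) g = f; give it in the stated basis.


g(x) = -(4/15)x^4 + (32/39)x^3 + (176/65)x^2 + (32/351)x - 108646/12285

write g with unknown coordinates in the stated basis and equate coefficients in (U − (-3/2)·I) g = f
solving from the highest basis element down gives g = -(4/15)x^4 + (32/39)x^3 + (176/65)x^2 + (32/351)x - 108646/12285
check: U g = -(8/5)x^4 - (16/13)x^3 - (264/65)x^2 - (16/117)x + 55688/4095
so U g − (-3/2)·g = -2x^4 + 1/3 = f ✓


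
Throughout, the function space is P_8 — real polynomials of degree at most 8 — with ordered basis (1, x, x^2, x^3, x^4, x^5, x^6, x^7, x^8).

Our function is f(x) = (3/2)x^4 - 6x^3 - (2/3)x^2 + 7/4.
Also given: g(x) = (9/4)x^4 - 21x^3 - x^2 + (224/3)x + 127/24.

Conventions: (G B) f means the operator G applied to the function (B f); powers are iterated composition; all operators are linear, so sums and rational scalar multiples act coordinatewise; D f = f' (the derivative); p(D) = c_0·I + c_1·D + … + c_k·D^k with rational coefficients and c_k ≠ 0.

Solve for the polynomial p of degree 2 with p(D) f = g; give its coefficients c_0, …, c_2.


p(D) = (3/2)·I − 2·D − 2·D^2, i.e. c_0 = 3/2, c_1 = -2, c_2 = -2

D^0 f = (3/2)x^4 - 6x^3 - (2/3)x^2 + 7/4
D^1 f = 6x^3 - 18x^2 - (4/3)x
D^2 f = 18x^2 - 36x - 4/3
matching coefficients of g against c_0 f + c_1 Df + … from the top degree down determines the c_i
solution: c_0 = 3/2, c_1 = -2, c_2 = -2


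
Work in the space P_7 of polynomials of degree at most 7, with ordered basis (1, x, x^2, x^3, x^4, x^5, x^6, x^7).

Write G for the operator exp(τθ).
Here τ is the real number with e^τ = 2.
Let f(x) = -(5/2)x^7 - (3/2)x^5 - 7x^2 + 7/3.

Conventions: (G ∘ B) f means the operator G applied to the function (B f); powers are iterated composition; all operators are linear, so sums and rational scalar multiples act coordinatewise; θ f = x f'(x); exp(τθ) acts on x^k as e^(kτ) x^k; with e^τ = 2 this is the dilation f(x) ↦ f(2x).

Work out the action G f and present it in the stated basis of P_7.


the image equals g(x) = -320x^7 - 48x^5 - 28x^2 + 7/3

exp(τθ) x^k = e^(kτ) x^k; with e^τ = 2 this sends x^k to 2^k x^k
x^2 ↦ 4 x^2
x^5 ↦ 32 x^5
x^7 ↦ 128 x^7
applying this coordinatewise to f: exp(τθ) f = -320x^7 - 48x^5 - 28x^2 + 7/3


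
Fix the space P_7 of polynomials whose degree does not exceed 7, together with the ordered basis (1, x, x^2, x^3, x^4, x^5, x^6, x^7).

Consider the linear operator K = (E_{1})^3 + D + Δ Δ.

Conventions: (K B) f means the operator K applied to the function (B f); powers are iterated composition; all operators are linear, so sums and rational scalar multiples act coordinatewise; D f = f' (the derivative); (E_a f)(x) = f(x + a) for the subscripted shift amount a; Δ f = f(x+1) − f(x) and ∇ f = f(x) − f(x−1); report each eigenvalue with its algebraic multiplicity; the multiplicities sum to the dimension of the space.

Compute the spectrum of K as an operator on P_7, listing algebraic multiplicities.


λ = 1 (multiplicity 8)

image of 1: 1
image of x: x + 4
image of x^2: x^2 + 8x + 11
image of x^3: x^3 + 12x^2 + 33x + 33
image of x^4: x^4 + 16x^3 + 66x^2 + 132x + 95
image of x^5: x^5 + 20x^4 + 110x^3 + 330x^2 + 475x + 273
image of x^6: x^6 + 24x^5 + 165x^4 + 660x^3 + 1425x^2 + 1638x + 791
image of x^7: x^7 + 28x^6 + 231x^5 + 1155x^4 + 3325x^3 + 5733x^2 + 5537x + 2313
the matrix is upper triangular; its diagonal is (1, 1, 1, 1, 1, 1, 1, 1)
for a triangular matrix the eigenvalues are the diagonal entries, with algebraic multiplicity their repetition count


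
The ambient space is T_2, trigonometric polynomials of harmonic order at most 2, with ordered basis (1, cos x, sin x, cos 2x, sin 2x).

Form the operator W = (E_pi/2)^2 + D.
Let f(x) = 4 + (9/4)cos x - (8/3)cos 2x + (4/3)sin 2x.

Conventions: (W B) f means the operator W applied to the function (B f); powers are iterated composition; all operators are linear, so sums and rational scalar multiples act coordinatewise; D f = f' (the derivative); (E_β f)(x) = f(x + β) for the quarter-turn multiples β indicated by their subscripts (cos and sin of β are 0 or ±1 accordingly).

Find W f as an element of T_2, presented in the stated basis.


the image equals g(x) = 4 - (9/4)cos x - (9/4)sin x + (20/3)sin 2x

E_pi/2 f = 4 - (9/4)sin x + (8/3)cos 2x - (4/3)sin 2x
E_pi/2 E_pi/2 f = 4 - (9/4)cos x - (8/3)cos 2x + (4/3)sin 2x
D f = -(9/4)sin x + (8/3)cos 2x + (16/3)sin 2x
((E_pi/2)^2 + D) f = 4 - (9/4)cos x - (9/4)sin x + (20/3)sin 2x


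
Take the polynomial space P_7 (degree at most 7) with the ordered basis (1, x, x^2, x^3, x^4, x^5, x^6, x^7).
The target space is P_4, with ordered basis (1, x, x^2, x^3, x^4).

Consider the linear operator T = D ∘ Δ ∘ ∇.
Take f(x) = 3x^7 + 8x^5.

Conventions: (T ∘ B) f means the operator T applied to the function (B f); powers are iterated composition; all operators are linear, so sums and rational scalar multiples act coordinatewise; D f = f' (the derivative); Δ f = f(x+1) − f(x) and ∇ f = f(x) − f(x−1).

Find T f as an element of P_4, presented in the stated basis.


the image equals g(x) = 630x^4 + 1110x^2 + 122

∇ f = 21x^6 - 63x^5 + 145x^4 - 185x^3 + 143x^2 - 61x + 11
Δ ∇ f = 126x^5 + 370x^3 + 122x
D Δ ∇ f = 630x^4 + 1110x^2 + 122


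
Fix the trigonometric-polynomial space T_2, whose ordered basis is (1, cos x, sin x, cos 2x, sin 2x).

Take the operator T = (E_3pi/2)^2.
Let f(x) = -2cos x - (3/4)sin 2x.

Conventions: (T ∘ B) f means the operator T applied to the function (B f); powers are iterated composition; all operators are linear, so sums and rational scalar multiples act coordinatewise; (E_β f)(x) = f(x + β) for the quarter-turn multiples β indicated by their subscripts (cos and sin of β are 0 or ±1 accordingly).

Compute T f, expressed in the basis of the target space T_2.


E_3pi/2 f = -2sin x + (3/4)sin 2x
E_3pi/2 E_3pi/2 f = 2cos x - (3/4)sin 2x

the result is g(x) = 2cos x - (3/4)sin 2x


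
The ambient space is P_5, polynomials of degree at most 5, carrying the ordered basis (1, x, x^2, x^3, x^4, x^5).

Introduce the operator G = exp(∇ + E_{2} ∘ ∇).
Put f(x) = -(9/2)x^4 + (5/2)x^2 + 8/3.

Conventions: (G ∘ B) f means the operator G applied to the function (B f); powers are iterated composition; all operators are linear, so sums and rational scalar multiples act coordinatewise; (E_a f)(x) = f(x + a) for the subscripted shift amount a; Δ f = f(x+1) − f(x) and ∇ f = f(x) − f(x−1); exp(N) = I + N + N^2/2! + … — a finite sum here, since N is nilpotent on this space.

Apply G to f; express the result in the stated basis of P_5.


order-1 term: -36x^3 - 54x^2 - 134x - 58
order-2 term: -108x^2 - 216x - 332
order-3 term: -144x - 216
order-4 term: -72
the series for exp(∇ + E_{2} ∘ ∇) f terminates at order 4
exp(∇ + E_{2} ∘ ∇) f = -(9/2)x^4 - 36x^3 - (319/2)x^2 - 494x - 2026/3

the image equals g(x) = -(9/2)x^4 - 36x^3 - (319/2)x^2 - 494x - 2026/3


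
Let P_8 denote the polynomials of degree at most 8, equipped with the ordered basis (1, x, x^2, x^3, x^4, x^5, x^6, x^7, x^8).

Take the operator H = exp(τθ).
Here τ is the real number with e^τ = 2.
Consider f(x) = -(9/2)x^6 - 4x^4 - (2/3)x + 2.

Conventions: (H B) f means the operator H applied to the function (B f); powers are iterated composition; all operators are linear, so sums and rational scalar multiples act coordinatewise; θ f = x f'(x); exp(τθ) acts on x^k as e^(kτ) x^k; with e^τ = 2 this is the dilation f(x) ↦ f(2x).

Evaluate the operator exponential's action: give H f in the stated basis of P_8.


exp(τθ) x^k = e^(kτ) x^k; with e^τ = 2 this sends x^k to 2^k x^k
x ↦ 2 x
x^4 ↦ 16 x^4
x^6 ↦ 64 x^6
applying this coordinatewise to f: exp(τθ) f = -288x^6 - 64x^4 - (4/3)x + 2

the result is g(x) = -288x^6 - 64x^4 - (4/3)x + 2


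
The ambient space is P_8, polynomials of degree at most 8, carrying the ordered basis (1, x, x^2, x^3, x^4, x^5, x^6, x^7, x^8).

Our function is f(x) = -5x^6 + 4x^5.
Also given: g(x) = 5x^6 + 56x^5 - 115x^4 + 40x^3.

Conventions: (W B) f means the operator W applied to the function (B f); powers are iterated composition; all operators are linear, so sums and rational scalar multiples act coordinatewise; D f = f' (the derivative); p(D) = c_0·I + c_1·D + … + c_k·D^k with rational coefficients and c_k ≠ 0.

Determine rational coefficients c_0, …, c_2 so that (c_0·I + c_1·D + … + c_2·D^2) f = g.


D^0 f = -5x^6 + 4x^5
D^1 f = -30x^5 + 20x^4
D^2 f = -150x^4 + 80x^3
matching coefficients of g against c_0 f + c_1 Df + … from the top degree down determines the c_i
solution: c_0 = -1, c_1 = -2, c_2 = 1/2

c_0 = -1, c_1 = -2, c_2 = 1/2


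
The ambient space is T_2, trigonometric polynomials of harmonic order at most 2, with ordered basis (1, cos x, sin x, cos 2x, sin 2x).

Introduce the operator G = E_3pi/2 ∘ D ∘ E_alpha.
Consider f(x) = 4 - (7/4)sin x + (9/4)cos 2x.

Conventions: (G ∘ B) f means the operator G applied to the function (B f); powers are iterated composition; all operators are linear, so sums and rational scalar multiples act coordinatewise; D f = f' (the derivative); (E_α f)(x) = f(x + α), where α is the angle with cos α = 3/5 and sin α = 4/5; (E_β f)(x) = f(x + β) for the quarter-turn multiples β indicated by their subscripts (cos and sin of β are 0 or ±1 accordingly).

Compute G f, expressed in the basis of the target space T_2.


g(x) = -(7/5)cos x - (21/20)sin x + (108/25)cos 2x - (63/50)sin 2x

E_alpha f = 4 - (7/5)cos x - (21/20)sin x - (63/100)cos 2x - (54/25)sin 2x
D E_alpha f = -(21/20)cos x + (7/5)sin x - (108/25)cos 2x + (63/50)sin 2x
E_3pi/2 D E_alpha f = -(7/5)cos x - (21/20)sin x + (108/25)cos 2x - (63/50)sin 2x
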